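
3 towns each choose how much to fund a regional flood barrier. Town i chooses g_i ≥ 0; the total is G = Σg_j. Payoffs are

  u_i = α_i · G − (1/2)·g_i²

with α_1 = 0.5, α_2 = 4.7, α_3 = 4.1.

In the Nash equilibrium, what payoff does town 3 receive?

29.725

Town i's FOC: ∂u_i/∂g_i = α_i − g_i = 0, so g_i* = α_i.
NE contributions = (0.5, 4.7, 4.1); G = 9.3.
u_3 = α_3·G − ½·(g_3)² = 4.1·9.3 − ½·4.1² = 29.725.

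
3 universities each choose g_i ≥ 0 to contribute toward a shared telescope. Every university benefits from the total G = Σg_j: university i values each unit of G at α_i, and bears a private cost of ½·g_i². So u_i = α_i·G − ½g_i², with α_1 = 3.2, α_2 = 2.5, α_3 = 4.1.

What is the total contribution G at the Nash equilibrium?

University i's FOC: ∂u_i/∂g_i = α_i − g_i = 0, so g_i* = α_i.
NE contributions = (3.2, 2.5, 4.1); G = 9.8.

9.8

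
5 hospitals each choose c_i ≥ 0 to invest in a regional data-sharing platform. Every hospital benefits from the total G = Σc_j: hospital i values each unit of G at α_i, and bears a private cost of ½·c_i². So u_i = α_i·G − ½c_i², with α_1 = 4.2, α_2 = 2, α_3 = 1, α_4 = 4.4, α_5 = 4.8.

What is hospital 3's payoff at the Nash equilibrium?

15.9

Hospital i's FOC: ∂u_i/∂c_i = α_i − c_i = 0, so c_i* = α_i.
NE contributions = (4.2, 2, 1, 4.4, 4.8); G = 16.4.
u_3 = α_3·G − ½·(c_3)² = 1·16.4 − ½·1² = 15.9.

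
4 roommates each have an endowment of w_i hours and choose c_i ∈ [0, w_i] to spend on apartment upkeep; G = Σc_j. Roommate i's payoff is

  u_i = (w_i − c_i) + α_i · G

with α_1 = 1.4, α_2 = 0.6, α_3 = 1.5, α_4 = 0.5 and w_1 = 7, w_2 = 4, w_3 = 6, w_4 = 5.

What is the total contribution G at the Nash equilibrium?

13

∂u_i/∂c_i = α_i − 1, so roommate i contributes w_i if α_i > 1, else 0.
α_i > 1 for i ∈ {1, 3}; NE contributions (7, 0, 6, 0), G = 13.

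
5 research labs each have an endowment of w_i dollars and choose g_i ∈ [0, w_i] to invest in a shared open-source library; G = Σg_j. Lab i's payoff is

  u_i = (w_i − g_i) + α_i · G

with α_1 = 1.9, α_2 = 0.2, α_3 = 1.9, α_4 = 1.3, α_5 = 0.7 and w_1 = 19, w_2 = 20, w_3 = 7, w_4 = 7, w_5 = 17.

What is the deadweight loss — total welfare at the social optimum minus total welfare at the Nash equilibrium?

185

∂u_i/∂g_i = α_i − 1, so lab i contributes w_i if α_i > 1, else 0.
α_i > 1 for i ∈ {1, 3, 4}; NE contributions (19, 0, 7, 7, 0), G = 33.
W^NE = Σw_i − G^NE + (Σα_i)·G^NE = 70 + 5·33 = 235.
Planner: ∂(Σu_j)/∂g_i = Σα_j − 1 = 5 > 0, so everyone contributes w_i; G^SO = 70, W^SO = 70 + 5·70 = 420.
Deadweight loss = 185.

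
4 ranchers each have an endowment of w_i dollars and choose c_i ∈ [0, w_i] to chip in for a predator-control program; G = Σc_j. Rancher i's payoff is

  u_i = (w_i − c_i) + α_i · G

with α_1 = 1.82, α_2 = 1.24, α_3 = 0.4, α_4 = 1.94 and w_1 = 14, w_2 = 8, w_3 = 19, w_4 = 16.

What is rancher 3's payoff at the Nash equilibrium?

∂u_i/∂c_i = α_i − 1, so rancher i contributes w_i if α_i > 1, else 0.
α_i > 1 for i ∈ {1, 2, 4}; NE contributions (14, 8, 0, 16), G = 38.
u_3 = (19 − 0) + 0.4·38 = 34.2.

34.2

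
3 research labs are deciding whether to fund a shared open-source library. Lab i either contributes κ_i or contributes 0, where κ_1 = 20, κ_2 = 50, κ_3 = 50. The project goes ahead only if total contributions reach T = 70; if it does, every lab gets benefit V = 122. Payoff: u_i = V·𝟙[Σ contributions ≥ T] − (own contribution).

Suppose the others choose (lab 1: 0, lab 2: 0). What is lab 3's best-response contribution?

Others' total = 0. Even contributing 50 gives 50 < 70: no benefit either way.
Best response: 0.

0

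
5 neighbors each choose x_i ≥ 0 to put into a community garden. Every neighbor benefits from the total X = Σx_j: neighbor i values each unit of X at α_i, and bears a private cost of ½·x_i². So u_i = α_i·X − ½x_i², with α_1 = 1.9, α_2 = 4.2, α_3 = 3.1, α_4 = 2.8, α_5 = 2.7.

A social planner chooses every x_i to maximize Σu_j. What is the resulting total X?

73.5

Planner FOC: ∂(Σu_j)/∂x_i = (Σα_j) − x_i = 0, so x_i^SO = Σα_j = 14.7 for every i; X^SO = 73.5.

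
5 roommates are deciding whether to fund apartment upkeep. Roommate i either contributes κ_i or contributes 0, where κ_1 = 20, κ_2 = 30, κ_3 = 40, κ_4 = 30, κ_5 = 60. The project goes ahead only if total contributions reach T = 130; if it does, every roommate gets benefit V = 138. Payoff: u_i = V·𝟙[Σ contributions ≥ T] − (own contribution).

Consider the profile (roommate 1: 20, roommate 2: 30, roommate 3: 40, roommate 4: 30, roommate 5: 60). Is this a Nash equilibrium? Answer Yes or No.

No

Total = 180 ≥ 130: provided.
Roommate 1 (pledges 20, payoff 118): dropping to 0 → total 160, payoff 138. Profitable deviation.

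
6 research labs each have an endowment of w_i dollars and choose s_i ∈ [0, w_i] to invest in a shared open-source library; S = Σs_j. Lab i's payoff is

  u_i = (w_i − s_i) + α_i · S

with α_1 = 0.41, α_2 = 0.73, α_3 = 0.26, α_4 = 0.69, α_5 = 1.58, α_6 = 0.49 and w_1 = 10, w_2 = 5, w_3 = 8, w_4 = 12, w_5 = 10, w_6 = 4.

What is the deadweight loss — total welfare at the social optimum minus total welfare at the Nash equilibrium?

123.24

∂u_i/∂s_i = α_i − 1, so lab i contributes w_i if α_i > 1, else 0.
α_i > 1 for i ∈ {5}; NE contributions (0, 0, 0, 0, 10, 0), S = 10.
W^NE = Σw_i − S^NE + (Σα_i)·S^NE = 49 + 3.16·10 = 80.6.
Planner: ∂(Σu_j)/∂s_i = Σα_j − 1 = 3.16 > 0, so everyone contributes w_i; S^SO = 49, W^SO = 49 + 3.16·49 = 203.84.
Deadweight loss = 123.24.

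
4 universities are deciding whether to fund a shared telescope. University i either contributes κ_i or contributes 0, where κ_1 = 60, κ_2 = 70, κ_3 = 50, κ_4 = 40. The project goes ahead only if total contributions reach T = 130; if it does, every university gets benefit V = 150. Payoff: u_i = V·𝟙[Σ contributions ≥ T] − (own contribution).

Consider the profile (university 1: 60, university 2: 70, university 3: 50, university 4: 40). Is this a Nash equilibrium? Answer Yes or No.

No

Total = 220 ≥ 130: provided.
University 1 (pledges 60, payoff 90): dropping to 0 → total 160, payoff 150. Profitable deviation.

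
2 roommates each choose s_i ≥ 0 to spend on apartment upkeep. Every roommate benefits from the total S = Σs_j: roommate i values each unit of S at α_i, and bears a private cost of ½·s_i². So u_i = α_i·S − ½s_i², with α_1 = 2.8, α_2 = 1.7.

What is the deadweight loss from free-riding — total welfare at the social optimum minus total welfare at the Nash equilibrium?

5.365

Roommate i's FOC: ∂u_i/∂s_i = α_i − s_i = 0, so s_i* = α_i.
NE contributions = (2.8, 1.7); S = 4.5.
W^NE = (Σα)·S − ½Σα_i² = 4.5² − ½·10.73 = 14.885.
Planner sets s_i = Σα_j = 4.5 for every i, so S^SO = 2·4.5 = 9.
W^SO = (Σα)·S^SO − ½·2·(Σα)² = (2/2)·4.5² = 20.25.
Deadweight loss = W^SO − W^NE = 5.365.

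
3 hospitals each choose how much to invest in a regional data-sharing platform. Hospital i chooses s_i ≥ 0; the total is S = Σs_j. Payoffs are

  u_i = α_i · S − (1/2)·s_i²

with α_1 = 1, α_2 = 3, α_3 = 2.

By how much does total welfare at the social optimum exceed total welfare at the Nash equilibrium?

25

Hospital i's FOC: ∂u_i/∂s_i = α_i − s_i = 0, so s_i* = α_i.
NE contributions = (1, 3, 2); S = 6.
W^NE = (Σα)·S − ½Σα_i² = 6² − ½·14 = 29.
Planner sets s_i = Σα_j = 6 for every i, so S^SO = 3·6 = 18.
W^SO = (Σα)·S^SO − ½·3·(Σα)² = (3/2)·6² = 54.
Deadweight loss = W^SO − W^NE = 25.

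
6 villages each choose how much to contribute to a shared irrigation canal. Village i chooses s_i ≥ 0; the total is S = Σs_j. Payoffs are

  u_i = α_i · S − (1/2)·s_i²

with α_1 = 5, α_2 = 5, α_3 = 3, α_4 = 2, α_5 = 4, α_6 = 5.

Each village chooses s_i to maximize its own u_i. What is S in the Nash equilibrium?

24

Village i's FOC: ∂u_i/∂s_i = α_i − s_i = 0, so s_i* = α_i.
NE contributions = (5, 5, 3, 2, 4, 5); S = 24.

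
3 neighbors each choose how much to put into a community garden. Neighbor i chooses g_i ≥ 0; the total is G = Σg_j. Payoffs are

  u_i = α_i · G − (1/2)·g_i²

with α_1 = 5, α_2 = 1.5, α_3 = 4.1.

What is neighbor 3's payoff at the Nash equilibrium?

35.055

Neighbor i's FOC: ∂u_i/∂g_i = α_i − g_i = 0, so g_i* = α_i.
NE contributions = (5, 1.5, 4.1); G = 10.6.
u_3 = α_3·G − ½·(g_3)² = 4.1·10.6 − ½·4.1² = 35.055.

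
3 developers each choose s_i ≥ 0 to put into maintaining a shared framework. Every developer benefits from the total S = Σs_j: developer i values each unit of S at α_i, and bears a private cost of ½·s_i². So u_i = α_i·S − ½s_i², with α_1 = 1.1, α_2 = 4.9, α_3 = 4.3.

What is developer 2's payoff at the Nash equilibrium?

38.465

Developer i's FOC: ∂u_i/∂s_i = α_i − s_i = 0, so s_i* = α_i.
NE contributions = (1.1, 4.9, 4.3); S = 10.3.
u_2 = α_2·S − ½·(s_2)² = 4.9·10.3 − ½·4.9² = 38.465.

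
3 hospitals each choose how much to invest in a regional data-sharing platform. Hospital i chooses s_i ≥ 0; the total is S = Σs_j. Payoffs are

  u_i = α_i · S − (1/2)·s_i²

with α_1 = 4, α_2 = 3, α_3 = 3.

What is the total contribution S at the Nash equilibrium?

Hospital i's FOC: ∂u_i/∂s_i = α_i − s_i = 0, so s_i* = α_i.
NE contributions = (4, 3, 3); S = 10.

10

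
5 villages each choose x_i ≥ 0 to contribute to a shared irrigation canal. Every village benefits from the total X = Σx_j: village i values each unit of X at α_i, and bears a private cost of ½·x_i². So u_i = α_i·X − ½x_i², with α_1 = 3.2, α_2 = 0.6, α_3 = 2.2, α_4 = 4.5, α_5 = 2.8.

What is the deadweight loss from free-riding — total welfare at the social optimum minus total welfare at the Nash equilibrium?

Village i's FOC: ∂u_i/∂x_i = α_i − x_i = 0, so x_i* = α_i.
NE contributions = (3.2, 0.6, 2.2, 4.5, 2.8); X = 13.3.
W^NE = (Σα)·X − ½Σα_i² = 13.3² − ½·43.53 = 155.125.
Planner sets x_i = Σα_j = 13.3 for every i, so X^SO = 5·13.3 = 66.5.
W^SO = (Σα)·X^SO − ½·5·(Σα)² = (5/2)·13.3² = 442.225.
Deadweight loss = W^SO − W^NE = 287.1.

287.1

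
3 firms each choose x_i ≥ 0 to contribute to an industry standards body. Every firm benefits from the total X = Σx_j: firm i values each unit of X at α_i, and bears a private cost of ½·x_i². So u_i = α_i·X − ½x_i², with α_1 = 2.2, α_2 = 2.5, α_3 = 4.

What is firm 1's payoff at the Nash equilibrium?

Firm i's FOC: ∂u_i/∂x_i = α_i − x_i = 0, so x_i* = α_i.
NE contributions = (2.2, 2.5, 4); X = 8.7.
u_1 = α_1·X − ½·(x_1)² = 2.2·8.7 − ½·2.2² = 16.72.

16.72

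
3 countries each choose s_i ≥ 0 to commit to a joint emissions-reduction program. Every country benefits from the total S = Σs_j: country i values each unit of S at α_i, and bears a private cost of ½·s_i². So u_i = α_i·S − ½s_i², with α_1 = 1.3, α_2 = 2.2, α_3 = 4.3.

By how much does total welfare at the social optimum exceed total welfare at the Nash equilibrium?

42.93

Country i's FOC: ∂u_i/∂s_i = α_i − s_i = 0, so s_i* = α_i.
NE contributions = (1.3, 2.2, 4.3); S = 7.8.
W^NE = (Σα)·S − ½Σα_i² = 7.8² − ½·25.02 = 48.33.
Planner sets s_i = Σα_j = 7.8 for every i, so S^SO = 3·7.8 = 23.4.
W^SO = (Σα)·S^SO − ½·3·(Σα)² = (3/2)·7.8² = 91.26.
Deadweight loss = W^SO − W^NE = 42.93.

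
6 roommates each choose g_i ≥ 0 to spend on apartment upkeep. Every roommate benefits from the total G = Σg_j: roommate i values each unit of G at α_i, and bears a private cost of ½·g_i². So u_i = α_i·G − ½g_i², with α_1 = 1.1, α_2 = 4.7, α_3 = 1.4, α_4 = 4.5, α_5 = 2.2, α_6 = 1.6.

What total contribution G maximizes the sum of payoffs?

93

Planner FOC: ∂(Σu_j)/∂g_i = (Σα_j) − g_i = 0, so g_i^SO = Σα_j = 15.5 for every i; G^SO = 93.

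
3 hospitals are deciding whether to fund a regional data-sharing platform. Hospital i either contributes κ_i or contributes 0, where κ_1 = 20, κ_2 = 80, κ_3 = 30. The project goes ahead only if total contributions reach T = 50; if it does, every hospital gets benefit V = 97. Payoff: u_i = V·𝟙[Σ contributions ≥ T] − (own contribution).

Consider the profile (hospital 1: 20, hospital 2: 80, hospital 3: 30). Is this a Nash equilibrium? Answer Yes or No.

No

Total = 130 ≥ 50: provided.
Hospital 1 (pledges 20, payoff 77): dropping to 0 → total 110, payoff 97. Profitable deviation.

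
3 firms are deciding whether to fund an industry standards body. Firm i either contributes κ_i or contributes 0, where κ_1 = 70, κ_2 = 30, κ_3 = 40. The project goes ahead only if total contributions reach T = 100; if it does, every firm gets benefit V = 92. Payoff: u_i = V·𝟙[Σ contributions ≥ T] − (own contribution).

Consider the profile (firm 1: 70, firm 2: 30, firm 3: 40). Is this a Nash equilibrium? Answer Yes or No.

No

Total = 140 ≥ 100: provided.
Firm 1 (pledges 70, payoff 22): dropping to 0 → total 70, payoff 0. No gain.
Firm 2 (pledges 30, payoff 62): dropping to 0 → total 110, payoff 92. Profitable deviation.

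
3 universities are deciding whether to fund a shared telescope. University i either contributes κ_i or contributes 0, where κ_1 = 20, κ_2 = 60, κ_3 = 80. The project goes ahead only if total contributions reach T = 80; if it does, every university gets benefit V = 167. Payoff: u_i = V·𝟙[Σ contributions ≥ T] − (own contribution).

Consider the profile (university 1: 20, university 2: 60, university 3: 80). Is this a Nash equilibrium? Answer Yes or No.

Total = 160 ≥ 80: provided.
University 1 (pledges 20, payoff 147): dropping to 0 → total 140, payoff 167. Profitable deviation.

No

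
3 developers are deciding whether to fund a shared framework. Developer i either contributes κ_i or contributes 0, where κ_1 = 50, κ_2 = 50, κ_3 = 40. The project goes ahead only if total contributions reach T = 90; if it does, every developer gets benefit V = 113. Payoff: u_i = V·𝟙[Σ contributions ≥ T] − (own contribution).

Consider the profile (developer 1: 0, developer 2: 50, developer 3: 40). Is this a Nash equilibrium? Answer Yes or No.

Total = 90 ≥ 90: provided.
Developer 1 (pledges 0, payoff 113): pledging 50 → total 140, payoff 63. No gain.
Developer 2 (pledges 50, payoff 63): dropping to 0 → total 40, payoff 0. No gain.
Developer 3 (pledges 40, payoff 73): dropping to 0 → total 50, payoff 0. No gain.

Yes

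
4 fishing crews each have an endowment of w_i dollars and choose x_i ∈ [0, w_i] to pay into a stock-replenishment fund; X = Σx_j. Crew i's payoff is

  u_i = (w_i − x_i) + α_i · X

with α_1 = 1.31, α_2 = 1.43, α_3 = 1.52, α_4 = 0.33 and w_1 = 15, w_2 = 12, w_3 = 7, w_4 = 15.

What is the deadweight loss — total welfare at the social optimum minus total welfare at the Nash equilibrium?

∂u_i/∂x_i = α_i − 1, so crew i contributes w_i if α_i > 1, else 0.
α_i > 1 for i ∈ {1, 2, 3}; NE contributions (15, 12, 7, 0), X = 34.
W^NE = Σw_i − X^NE + (Σα_i)·X^NE = 49 + 3.59·34 = 171.06.
Planner: ∂(Σu_j)/∂x_i = Σα_j − 1 = 3.59 > 0, so everyone contributes w_i; X^SO = 49, W^SO = 49 + 3.59·49 = 224.91.
Deadweight loss = 53.85.

53.85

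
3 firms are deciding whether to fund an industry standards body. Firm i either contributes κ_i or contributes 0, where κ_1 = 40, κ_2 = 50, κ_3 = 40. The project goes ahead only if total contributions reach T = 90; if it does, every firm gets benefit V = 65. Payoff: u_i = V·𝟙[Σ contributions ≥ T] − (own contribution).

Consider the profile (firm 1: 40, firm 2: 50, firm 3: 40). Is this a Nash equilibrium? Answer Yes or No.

Total = 130 ≥ 90: provided.
Firm 1 (pledges 40, payoff 25): dropping to 0 → total 90, payoff 65. Profitable deviation.

No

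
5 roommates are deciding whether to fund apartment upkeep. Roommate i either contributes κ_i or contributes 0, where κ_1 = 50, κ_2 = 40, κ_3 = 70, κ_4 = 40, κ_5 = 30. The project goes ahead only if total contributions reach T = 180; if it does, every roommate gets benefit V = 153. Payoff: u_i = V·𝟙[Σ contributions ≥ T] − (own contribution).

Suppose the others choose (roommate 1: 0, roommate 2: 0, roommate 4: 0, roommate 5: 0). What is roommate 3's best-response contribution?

Others' total = 0. Even contributing 70 gives 70 < 180: no benefit either way.
Best response: 0.

0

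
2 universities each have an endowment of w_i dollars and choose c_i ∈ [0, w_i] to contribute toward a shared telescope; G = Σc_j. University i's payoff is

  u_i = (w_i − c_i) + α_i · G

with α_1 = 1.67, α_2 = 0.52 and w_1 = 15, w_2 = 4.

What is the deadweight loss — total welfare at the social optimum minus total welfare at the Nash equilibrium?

∂u_i/∂c_i = α_i − 1, so university i contributes w_i if α_i > 1, else 0.
α_i > 1 for i ∈ {1}; NE contributions (15, 0), G = 15.
W^NE = Σw_i − G^NE + (Σα_i)·G^NE = 19 + 1.19·15 = 36.85.
Planner: ∂(Σu_j)/∂c_i = Σα_j − 1 = 1.19 > 0, so everyone contributes w_i; G^SO = 19, W^SO = 19 + 1.19·19 = 41.61.
Deadweight loss = 4.76.

4.76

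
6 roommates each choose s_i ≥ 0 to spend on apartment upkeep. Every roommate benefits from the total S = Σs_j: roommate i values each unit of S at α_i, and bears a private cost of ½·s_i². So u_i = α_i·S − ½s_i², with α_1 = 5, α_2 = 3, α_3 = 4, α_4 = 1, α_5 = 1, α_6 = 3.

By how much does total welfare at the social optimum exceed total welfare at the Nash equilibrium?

Roommate i's FOC: ∂u_i/∂s_i = α_i − s_i = 0, so s_i* = α_i.
NE contributions = (5, 3, 4, 1, 1, 3); S = 17.
W^NE = (Σα)·S − ½Σα_i² = 17² − ½·61 = 258.5.
Planner sets s_i = Σα_j = 17 for every i, so S^SO = 6·17 = 102.
W^SO = (Σα)·S^SO − ½·6·(Σα)² = (6/2)·17² = 867.
Deadweight loss = W^SO − W^NE = 608.5.

608.5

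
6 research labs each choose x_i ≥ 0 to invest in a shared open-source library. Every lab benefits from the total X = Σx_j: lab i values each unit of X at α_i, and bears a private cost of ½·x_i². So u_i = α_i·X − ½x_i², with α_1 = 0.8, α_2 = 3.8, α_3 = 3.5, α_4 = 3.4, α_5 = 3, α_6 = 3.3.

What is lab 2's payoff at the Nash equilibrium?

60.42

Lab i's FOC: ∂u_i/∂x_i = α_i − x_i = 0, so x_i* = α_i.
NE contributions = (0.8, 3.8, 3.5, 3.4, 3, 3.3); X = 17.8.
u_2 = α_2·X − ½·(x_2)² = 3.8·17.8 − ½·3.8² = 60.42.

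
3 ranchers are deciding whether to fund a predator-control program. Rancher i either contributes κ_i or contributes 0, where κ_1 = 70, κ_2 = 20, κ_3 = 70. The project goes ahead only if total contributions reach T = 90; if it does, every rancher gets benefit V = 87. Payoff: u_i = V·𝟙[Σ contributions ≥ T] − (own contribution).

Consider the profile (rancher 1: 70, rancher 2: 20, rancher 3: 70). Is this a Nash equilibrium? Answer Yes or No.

Total = 160 ≥ 90: provided.
Rancher 1 (pledges 70, payoff 17): dropping to 0 → total 90, payoff 87. Profitable deviation.

No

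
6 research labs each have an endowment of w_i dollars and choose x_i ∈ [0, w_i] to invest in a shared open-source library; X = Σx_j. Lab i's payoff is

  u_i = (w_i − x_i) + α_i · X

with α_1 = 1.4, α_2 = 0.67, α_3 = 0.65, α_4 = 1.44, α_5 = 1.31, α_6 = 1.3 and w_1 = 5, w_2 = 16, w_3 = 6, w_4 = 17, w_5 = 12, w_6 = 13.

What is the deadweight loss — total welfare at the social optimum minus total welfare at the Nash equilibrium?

126.94

∂u_i/∂x_i = α_i − 1, so lab i contributes w_i if α_i > 1, else 0.
α_i > 1 for i ∈ {1, 4, 5, 6}; NE contributions (5, 0, 0, 17, 12, 13), X = 47.
W^NE = Σw_i − X^NE + (Σα_i)·X^NE = 69 + 5.77·47 = 340.19.
Planner: ∂(Σu_j)/∂x_i = Σα_j − 1 = 5.77 > 0, so everyone contributes w_i; X^SO = 69, W^SO = 69 + 5.77·69 = 467.13.
Deadweight loss = 126.94.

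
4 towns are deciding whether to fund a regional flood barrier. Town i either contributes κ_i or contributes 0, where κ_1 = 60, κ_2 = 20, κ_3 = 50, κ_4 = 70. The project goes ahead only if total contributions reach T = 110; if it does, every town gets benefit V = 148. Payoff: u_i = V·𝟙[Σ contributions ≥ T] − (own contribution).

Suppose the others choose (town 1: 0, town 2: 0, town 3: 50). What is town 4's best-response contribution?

70

Others' total = 50. Contributing 70 brings total to 120 ≥ 110: gain V − κ_4 = 78.
Best response: 70.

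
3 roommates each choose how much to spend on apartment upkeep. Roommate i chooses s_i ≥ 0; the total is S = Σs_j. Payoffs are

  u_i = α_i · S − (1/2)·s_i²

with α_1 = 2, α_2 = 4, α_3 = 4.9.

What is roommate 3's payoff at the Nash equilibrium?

Roommate i's FOC: ∂u_i/∂s_i = α_i − s_i = 0, so s_i* = α_i.
NE contributions = (2, 4, 4.9); S = 10.9.
u_3 = α_3·S − ½·(s_3)² = 4.9·10.9 − ½·4.9² = 41.405.

41.405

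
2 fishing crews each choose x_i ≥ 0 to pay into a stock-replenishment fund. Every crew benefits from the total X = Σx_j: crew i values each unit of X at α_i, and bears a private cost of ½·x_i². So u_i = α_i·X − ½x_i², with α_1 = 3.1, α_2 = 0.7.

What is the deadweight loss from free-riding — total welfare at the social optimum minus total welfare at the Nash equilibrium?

Crew i's FOC: ∂u_i/∂x_i = α_i − x_i = 0, so x_i* = α_i.
NE contributions = (3.1, 0.7); X = 3.8.
W^NE = (Σα)·X − ½Σα_i² = 3.8² − ½·10.1 = 9.39.
Planner sets x_i = Σα_j = 3.8 for every i, so X^SO = 2·3.8 = 7.6.
W^SO = (Σα)·X^SO − ½·2·(Σα)² = (2/2)·3.8² = 14.44.
Deadweight loss = W^SO − W^NE = 5.05.

5.05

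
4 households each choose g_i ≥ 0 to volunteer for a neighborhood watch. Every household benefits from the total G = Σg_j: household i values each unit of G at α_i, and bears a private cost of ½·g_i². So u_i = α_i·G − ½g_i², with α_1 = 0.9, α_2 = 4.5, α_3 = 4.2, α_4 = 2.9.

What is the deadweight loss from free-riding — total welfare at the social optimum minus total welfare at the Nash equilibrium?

Household i's FOC: ∂u_i/∂g_i = α_i − g_i = 0, so g_i* = α_i.
NE contributions = (0.9, 4.5, 4.2, 2.9); G = 12.5.
W^NE = (Σα)·G − ½Σα_i² = 12.5² − ½·47.11 = 132.695.
Planner sets g_i = Σα_j = 12.5 for every i, so G^SO = 4·12.5 = 50.
W^SO = (Σα)·G^SO − ½·4·(Σα)² = (4/2)·12.5² = 312.5.
Deadweight loss = W^SO − W^NE = 179.805.

179.805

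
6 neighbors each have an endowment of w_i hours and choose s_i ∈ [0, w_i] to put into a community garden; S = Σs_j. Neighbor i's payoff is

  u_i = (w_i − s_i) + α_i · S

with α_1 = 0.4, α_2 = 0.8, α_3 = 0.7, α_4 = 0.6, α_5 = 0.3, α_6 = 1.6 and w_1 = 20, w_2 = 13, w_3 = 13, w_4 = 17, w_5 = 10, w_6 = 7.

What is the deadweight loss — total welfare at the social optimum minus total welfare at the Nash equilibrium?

∂u_i/∂s_i = α_i − 1, so neighbor i contributes w_i if α_i > 1, else 0.
α_i > 1 for i ∈ {6}; NE contributions (0, 0, 0, 0, 0, 7), S = 7.
W^NE = Σw_i − S^NE + (Σα_i)·S^NE = 80 + 3.4·7 = 103.8.
Planner: ∂(Σu_j)/∂s_i = Σα_j − 1 = 3.4 > 0, so everyone contributes w_i; S^SO = 80, W^SO = 80 + 3.4·80 = 352.
Deadweight loss = 248.2.

248.2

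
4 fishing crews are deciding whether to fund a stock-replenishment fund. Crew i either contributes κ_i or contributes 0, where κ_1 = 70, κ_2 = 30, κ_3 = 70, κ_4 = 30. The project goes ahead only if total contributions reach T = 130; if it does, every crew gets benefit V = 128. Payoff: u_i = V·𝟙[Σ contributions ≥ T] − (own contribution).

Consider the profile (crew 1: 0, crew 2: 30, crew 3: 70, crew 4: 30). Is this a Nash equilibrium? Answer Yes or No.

Total = 130 ≥ 130: provided.
Crew 1 (pledges 0, payoff 128): pledging 70 → total 200, payoff 58. No gain.
Crew 2 (pledges 30, payoff 98): dropping to 0 → total 100, payoff 0. No gain.
Crew 3 (pledges 70, payoff 58): dropping to 0 → total 60, payoff 0. No gain.
Crew 4 (pledges 30, payoff 98): dropping to 0 → total 100, payoff 0. No gain.

Yes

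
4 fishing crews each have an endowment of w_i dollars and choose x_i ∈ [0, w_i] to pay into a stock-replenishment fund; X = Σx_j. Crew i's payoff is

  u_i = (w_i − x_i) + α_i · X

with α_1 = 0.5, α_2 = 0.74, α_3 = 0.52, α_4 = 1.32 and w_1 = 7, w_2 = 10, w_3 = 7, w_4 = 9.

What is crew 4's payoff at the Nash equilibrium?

11.88

∂u_i/∂x_i = α_i − 1, so crew i contributes w_i if α_i > 1, else 0.
α_i > 1 for i ∈ {4}; NE contributions (0, 0, 0, 9), X = 9.
u_4 = (9 − 9) + 1.32·9 = 11.88.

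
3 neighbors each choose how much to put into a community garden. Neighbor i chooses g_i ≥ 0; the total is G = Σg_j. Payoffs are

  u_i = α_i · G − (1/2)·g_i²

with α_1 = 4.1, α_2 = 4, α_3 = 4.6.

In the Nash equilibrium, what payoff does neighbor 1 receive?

Neighbor i's FOC: ∂u_i/∂g_i = α_i − g_i = 0, so g_i* = α_i.
NE contributions = (4.1, 4, 4.6); G = 12.7.
u_1 = α_1·G − ½·(g_1)² = 4.1·12.7 − ½·4.1² = 43.665.

43.665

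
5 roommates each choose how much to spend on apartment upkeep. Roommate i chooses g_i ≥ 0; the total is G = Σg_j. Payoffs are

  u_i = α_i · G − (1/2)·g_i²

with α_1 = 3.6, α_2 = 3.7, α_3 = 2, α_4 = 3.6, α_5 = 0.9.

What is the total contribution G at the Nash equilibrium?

Roommate i's FOC: ∂u_i/∂g_i = α_i − g_i = 0, so g_i* = α_i.
NE contributions = (3.6, 3.7, 2, 3.6, 0.9); G = 13.8.

13.8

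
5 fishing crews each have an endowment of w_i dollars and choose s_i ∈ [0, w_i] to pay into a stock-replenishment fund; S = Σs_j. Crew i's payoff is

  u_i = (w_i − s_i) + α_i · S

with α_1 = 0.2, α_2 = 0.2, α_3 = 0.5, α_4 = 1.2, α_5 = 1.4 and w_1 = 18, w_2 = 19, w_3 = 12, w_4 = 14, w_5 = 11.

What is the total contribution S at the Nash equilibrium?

25

∂u_i/∂s_i = α_i − 1, so crew i contributes w_i if α_i > 1, else 0.
α_i > 1 for i ∈ {4, 5}; NE contributions (0, 0, 0, 14, 11), S = 25.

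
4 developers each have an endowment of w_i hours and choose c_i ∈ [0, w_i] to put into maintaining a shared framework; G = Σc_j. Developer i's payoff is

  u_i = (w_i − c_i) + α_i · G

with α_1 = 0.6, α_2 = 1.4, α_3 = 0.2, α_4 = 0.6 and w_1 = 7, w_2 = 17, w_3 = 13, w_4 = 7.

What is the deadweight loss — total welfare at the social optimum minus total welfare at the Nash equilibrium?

48.6

∂u_i/∂c_i = α_i − 1, so developer i contributes w_i if α_i > 1, else 0.
α_i > 1 for i ∈ {2}; NE contributions (0, 17, 0, 0), G = 17.
W^NE = Σw_i − G^NE + (Σα_i)·G^NE = 44 + 1.8·17 = 74.6.
Planner: ∂(Σu_j)/∂c_i = Σα_j − 1 = 1.8 > 0, so everyone contributes w_i; G^SO = 44, W^SO = 44 + 1.8·44 = 123.2.
Deadweight loss = 48.6.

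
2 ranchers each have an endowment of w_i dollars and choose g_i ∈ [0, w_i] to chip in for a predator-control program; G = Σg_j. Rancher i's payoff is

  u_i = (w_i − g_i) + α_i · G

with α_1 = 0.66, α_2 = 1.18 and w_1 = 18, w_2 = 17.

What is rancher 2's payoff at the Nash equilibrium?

20.06

∂u_i/∂g_i = α_i − 1, so rancher i contributes w_i if α_i > 1, else 0.
α_i > 1 for i ∈ {2}; NE contributions (0, 17), G = 17.
u_2 = (17 − 17) + 1.18·17 = 20.06.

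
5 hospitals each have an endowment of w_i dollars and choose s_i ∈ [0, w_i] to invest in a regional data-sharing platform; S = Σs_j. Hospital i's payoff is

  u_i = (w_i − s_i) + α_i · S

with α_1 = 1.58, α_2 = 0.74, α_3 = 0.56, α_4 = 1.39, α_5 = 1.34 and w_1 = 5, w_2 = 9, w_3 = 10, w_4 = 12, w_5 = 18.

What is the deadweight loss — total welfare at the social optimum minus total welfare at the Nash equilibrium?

∂u_i/∂s_i = α_i − 1, so hospital i contributes w_i if α_i > 1, else 0.
α_i > 1 for i ∈ {1, 4, 5}; NE contributions (5, 0, 0, 12, 18), S = 35.
W^NE = Σw_i − S^NE + (Σα_i)·S^NE = 54 + 4.61·35 = 215.35.
Planner: ∂(Σu_j)/∂s_i = Σα_j − 1 = 4.61 > 0, so everyone contributes w_i; S^SO = 54, W^SO = 54 + 4.61·54 = 302.94.
Deadweight loss = 87.59.

87.59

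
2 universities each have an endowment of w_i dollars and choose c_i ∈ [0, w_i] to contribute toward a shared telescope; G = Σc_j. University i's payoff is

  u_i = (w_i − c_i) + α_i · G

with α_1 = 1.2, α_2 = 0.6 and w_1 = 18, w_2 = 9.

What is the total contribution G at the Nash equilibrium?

∂u_i/∂c_i = α_i − 1, so university i contributes w_i if α_i > 1, else 0.
α_i > 1 for i ∈ {1}; NE contributions (18, 0), G = 18.

18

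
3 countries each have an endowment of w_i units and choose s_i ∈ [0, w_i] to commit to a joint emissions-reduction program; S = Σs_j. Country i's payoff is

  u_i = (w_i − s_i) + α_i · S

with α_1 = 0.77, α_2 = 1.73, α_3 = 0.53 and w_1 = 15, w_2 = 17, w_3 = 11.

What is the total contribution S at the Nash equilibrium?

∂u_i/∂s_i = α_i − 1, so country i contributes w_i if α_i > 1, else 0.
α_i > 1 for i ∈ {2}; NE contributions (0, 17, 0), S = 17.

17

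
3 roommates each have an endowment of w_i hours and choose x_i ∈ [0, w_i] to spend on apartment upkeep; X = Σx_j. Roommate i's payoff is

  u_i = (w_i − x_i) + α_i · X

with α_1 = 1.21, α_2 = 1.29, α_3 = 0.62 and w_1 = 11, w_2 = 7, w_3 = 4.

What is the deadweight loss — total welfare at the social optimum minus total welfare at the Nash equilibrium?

8.48

∂u_i/∂x_i = α_i − 1, so roommate i contributes w_i if α_i > 1, else 0.
α_i > 1 for i ∈ {1, 2}; NE contributions (11, 7, 0), X = 18.
W^NE = Σw_i − X^NE + (Σα_i)·X^NE = 22 + 2.12·18 = 60.16.
Planner: ∂(Σu_j)/∂x_i = Σα_j − 1 = 2.12 > 0, so everyone contributes w_i; X^SO = 22, W^SO = 22 + 2.12·22 = 68.64.
Deadweight loss = 8.48.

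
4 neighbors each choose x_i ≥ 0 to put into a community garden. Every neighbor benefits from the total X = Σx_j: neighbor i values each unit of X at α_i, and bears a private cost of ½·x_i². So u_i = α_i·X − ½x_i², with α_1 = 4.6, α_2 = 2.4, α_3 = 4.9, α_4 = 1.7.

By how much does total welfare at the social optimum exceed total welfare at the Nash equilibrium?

211.87

Neighbor i's FOC: ∂u_i/∂x_i = α_i − x_i = 0, so x_i* = α_i.
NE contributions = (4.6, 2.4, 4.9, 1.7); X = 13.6.
W^NE = (Σα)·X − ½Σα_i² = 13.6² − ½·53.82 = 158.05.
Planner sets x_i = Σα_j = 13.6 for every i, so X^SO = 4·13.6 = 54.4.
W^SO = (Σα)·X^SO − ½·4·(Σα)² = (4/2)·13.6² = 369.92.
Deadweight loss = W^SO − W^NE = 211.87.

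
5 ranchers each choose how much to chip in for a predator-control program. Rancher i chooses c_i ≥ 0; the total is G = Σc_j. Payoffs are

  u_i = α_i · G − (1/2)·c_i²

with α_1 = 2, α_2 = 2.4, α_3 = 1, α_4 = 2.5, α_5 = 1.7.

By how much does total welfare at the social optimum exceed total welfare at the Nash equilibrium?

Rancher i's FOC: ∂u_i/∂c_i = α_i − c_i = 0, so c_i* = α_i.
NE contributions = (2, 2.4, 1, 2.5, 1.7); G = 9.6.
W^NE = (Σα)·G − ½Σα_i² = 9.6² − ½·19.9 = 82.21.
Planner sets c_i = Σα_j = 9.6 for every i, so G^SO = 5·9.6 = 48.
W^SO = (Σα)·G^SO − ½·5·(Σα)² = (5/2)·9.6² = 230.4.
Deadweight loss = W^SO − W^NE = 148.19.

148.19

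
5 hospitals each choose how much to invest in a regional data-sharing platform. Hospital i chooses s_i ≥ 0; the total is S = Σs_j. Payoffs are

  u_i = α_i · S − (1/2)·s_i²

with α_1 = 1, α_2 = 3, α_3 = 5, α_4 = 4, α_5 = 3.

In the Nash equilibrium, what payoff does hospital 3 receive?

Hospital i's FOC: ∂u_i/∂s_i = α_i − s_i = 0, so s_i* = α_i.
NE contributions = (1, 3, 5, 4, 3); S = 16.
u_3 = α_3·S − ½·(s_3)² = 5·16 − ½·5² = 67.5.

67.5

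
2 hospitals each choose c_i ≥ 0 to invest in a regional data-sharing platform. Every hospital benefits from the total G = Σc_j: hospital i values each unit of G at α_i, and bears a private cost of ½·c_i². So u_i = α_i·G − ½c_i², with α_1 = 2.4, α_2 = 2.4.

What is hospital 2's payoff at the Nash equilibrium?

Hospital i's FOC: ∂u_i/∂c_i = α_i − c_i = 0, so c_i* = α_i.
NE contributions = (2.4, 2.4); G = 4.8.
u_2 = α_2·G − ½·(c_2)² = 2.4·4.8 − ½·2.4² = 8.64.

8.64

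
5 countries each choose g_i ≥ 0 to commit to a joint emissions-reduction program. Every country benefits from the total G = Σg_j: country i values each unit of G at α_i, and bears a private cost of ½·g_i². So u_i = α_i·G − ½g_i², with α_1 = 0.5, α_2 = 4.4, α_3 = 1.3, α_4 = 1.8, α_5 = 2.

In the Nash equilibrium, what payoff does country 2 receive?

34.32

Country i's FOC: ∂u_i/∂g_i = α_i − g_i = 0, so g_i* = α_i.
NE contributions = (0.5, 4.4, 1.3, 1.8, 2); G = 10.
u_2 = α_2·G − ½·(g_2)² = 4.4·10 − ½·4.4² = 34.32.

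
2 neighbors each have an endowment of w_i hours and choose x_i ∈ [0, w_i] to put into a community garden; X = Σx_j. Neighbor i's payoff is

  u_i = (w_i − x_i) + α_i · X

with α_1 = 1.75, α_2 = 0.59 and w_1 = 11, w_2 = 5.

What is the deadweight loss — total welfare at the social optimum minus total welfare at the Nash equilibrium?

∂u_i/∂x_i = α_i − 1, so neighbor i contributes w_i if α_i > 1, else 0.
α_i > 1 for i ∈ {1}; NE contributions (11, 0), X = 11.
W^NE = Σw_i − X^NE + (Σα_i)·X^NE = 16 + 1.34·11 = 30.74.
Planner: ∂(Σu_j)/∂x_i = Σα_j − 1 = 1.34 > 0, so everyone contributes w_i; X^SO = 16, W^SO = 16 + 1.34·16 = 37.44.
Deadweight loss = 6.7.

6.7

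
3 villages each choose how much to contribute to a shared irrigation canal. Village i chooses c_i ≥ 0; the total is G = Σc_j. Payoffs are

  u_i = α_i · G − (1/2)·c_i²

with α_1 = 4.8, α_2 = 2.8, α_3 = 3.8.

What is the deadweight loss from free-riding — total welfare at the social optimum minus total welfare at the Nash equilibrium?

Village i's FOC: ∂u_i/∂c_i = α_i − c_i = 0, so c_i* = α_i.
NE contributions = (4.8, 2.8, 3.8); G = 11.4.
W^NE = (Σα)·G − ½Σα_i² = 11.4² − ½·45.32 = 107.3.
Planner sets c_i = Σα_j = 11.4 for every i, so G^SO = 3·11.4 = 34.2.
W^SO = (Σα)·G^SO − ½·3·(Σα)² = (3/2)·11.4² = 194.94.
Deadweight loss = W^SO − W^NE = 87.64.

87.64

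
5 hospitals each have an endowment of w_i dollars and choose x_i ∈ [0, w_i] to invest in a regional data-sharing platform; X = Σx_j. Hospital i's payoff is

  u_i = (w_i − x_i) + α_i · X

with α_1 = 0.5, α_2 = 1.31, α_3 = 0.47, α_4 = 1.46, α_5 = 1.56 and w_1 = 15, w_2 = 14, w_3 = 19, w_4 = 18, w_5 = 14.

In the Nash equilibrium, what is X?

∂u_i/∂x_i = α_i − 1, so hospital i contributes w_i if α_i > 1, else 0.
α_i > 1 for i ∈ {2, 4, 5}; NE contributions (0, 14, 0, 18, 14), X = 46.

46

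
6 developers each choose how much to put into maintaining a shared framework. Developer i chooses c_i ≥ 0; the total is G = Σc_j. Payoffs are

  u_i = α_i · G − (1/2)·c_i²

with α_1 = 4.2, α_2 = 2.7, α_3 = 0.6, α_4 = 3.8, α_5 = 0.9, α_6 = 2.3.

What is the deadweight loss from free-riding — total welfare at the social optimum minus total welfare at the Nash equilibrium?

443.415

Developer i's FOC: ∂u_i/∂c_i = α_i − c_i = 0, so c_i* = α_i.
NE contributions = (4.2, 2.7, 0.6, 3.8, 0.9, 2.3); G = 14.5.
W^NE = (Σα)·G − ½Σα_i² = 14.5² − ½·45.83 = 187.335.
Planner sets c_i = Σα_j = 14.5 for every i, so G^SO = 6·14.5 = 87.
W^SO = (Σα)·G^SO − ½·6·(Σα)² = (6/2)·14.5² = 630.75.
Deadweight loss = W^SO − W^NE = 443.415.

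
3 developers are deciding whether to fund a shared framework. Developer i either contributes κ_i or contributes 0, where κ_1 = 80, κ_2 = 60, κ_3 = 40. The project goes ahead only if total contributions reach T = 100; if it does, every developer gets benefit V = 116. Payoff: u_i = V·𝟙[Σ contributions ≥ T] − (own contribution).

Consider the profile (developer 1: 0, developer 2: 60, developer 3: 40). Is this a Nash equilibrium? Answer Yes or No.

Yes

Total = 100 ≥ 100: provided.
Developer 1 (pledges 0, payoff 116): pledging 80 → total 180, payoff 36. No gain.
Developer 2 (pledges 60, payoff 56): dropping to 0 → total 40, payoff 0. No gain.
Developer 3 (pledges 40, payoff 76): dropping to 0 → total 60, payoff 0. No gain.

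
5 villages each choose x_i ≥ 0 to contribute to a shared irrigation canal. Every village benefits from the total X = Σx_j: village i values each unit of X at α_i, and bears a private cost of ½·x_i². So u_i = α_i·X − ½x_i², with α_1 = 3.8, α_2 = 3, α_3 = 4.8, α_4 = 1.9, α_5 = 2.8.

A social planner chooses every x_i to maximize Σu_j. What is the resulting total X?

81.5

Planner FOC: ∂(Σu_j)/∂x_i = (Σα_j) − x_i = 0, so x_i^SO = Σα_j = 16.3 for every i; X^SO = 81.5.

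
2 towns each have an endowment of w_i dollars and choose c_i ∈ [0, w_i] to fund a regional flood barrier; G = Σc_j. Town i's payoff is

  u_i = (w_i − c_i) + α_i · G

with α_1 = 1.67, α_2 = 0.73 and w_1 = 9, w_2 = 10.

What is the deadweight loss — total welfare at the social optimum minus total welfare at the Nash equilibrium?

14

∂u_i/∂c_i = α_i − 1, so town i contributes w_i if α_i > 1, else 0.
α_i > 1 for i ∈ {1}; NE contributions (9, 0), G = 9.
W^NE = Σw_i − G^NE + (Σα_i)·G^NE = 19 + 1.4·9 = 31.6.
Planner: ∂(Σu_j)/∂c_i = Σα_j − 1 = 1.4 > 0, so everyone contributes w_i; G^SO = 19, W^SO = 19 + 1.4·19 = 45.6.
Deadweight loss = 14.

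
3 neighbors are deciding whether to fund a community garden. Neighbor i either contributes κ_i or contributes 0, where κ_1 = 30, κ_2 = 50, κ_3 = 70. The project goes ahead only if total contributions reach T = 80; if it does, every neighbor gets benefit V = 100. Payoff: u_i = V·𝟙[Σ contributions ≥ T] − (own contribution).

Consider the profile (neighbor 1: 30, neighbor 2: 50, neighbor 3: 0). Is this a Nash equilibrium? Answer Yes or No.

Total = 80 ≥ 80: provided.
Neighbor 1 (pledges 30, payoff 70): dropping to 0 → total 50, payoff 0. No gain.
Neighbor 2 (pledges 50, payoff 50): dropping to 0 → total 30, payoff 0. No gain.
Neighbor 3 (pledges 0, payoff 100): pledging 70 → total 150, payoff 30. No gain.

Yes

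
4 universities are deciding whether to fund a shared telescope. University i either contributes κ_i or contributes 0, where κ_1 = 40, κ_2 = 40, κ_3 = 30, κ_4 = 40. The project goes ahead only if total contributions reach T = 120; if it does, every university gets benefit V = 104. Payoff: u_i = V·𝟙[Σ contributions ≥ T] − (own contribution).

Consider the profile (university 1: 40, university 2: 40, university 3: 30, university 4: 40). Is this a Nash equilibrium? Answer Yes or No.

Total = 150 ≥ 120: provided.
University 1 (pledges 40, payoff 64): dropping to 0 → total 110, payoff 0. No gain.
University 2 (pledges 40, payoff 64): dropping to 0 → total 110, payoff 0. No gain.
University 3 (pledges 30, payoff 74): dropping to 0 → total 120, payoff 104. Profitable deviation.

No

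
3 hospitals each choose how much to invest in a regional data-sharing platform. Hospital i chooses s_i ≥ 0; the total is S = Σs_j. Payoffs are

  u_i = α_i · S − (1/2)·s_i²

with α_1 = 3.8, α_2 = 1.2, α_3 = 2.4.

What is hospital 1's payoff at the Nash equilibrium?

Hospital i's FOC: ∂u_i/∂s_i = α_i − s_i = 0, so s_i* = α_i.
NE contributions = (3.8, 1.2, 2.4); S = 7.4.
u_1 = α_1·S − ½·(s_1)² = 3.8·7.4 − ½·3.8² = 20.9.

20.9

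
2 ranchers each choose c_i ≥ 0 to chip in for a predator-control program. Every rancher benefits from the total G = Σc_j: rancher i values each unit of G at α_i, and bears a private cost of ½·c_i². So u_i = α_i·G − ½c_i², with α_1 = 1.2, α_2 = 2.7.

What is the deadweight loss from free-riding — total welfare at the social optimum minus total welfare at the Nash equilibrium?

4.365

Rancher i's FOC: ∂u_i/∂c_i = α_i − c_i = 0, so c_i* = α_i.
NE contributions = (1.2, 2.7); G = 3.9.
W^NE = (Σα)·G − ½Σα_i² = 3.9² − ½·8.73 = 10.845.
Planner sets c_i = Σα_j = 3.9 for every i, so G^SO = 2·3.9 = 7.8.
W^SO = (Σα)·G^SO − ½·2·(Σα)² = (2/2)·3.9² = 15.21.
Deadweight loss = W^SO − W^NE = 4.365.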